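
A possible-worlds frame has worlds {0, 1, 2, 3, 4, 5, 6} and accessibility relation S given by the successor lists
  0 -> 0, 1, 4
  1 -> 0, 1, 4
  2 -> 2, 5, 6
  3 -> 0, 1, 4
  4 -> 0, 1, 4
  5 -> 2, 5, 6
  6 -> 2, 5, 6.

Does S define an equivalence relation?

No

Reflexive: no — 3 is not related to itself.
Symmetric: no — 3 S 0 but not 0 S 3.
Transitive: yes — every two-step S-path is closed by a direct edge.
So S is not an equivalence relation.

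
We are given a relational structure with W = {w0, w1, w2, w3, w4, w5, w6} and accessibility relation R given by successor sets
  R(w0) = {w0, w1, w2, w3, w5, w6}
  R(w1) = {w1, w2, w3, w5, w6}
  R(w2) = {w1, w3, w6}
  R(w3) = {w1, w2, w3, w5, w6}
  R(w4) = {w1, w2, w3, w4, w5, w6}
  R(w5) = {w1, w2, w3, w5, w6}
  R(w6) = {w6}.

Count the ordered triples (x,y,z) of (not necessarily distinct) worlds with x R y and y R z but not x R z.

4

Enumerating: (w2,w1,w2), (w2,w1,w5), (w2,w3,w2), (w2,w3,w5).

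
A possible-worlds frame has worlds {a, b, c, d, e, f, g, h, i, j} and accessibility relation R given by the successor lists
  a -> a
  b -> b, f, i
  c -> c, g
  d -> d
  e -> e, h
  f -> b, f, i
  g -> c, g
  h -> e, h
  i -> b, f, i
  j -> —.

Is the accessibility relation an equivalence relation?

No

Reflexive: no — j is not related to itself.
Symmetric: yes — every pair in R has its reverse in R.
Transitive: yes — every two-step R-path is closed by a direct edge.
So R is not an equivalence relation.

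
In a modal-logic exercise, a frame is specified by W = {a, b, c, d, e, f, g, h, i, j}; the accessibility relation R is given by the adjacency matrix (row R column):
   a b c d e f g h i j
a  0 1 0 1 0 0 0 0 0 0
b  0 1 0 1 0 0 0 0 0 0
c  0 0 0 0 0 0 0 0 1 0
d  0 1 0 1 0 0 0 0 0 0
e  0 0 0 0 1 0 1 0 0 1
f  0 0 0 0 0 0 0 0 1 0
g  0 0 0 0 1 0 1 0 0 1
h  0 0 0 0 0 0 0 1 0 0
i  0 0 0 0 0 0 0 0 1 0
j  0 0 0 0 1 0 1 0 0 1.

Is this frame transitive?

Transitive: yes — every two-step R-path is closed by a direct edge.

Yes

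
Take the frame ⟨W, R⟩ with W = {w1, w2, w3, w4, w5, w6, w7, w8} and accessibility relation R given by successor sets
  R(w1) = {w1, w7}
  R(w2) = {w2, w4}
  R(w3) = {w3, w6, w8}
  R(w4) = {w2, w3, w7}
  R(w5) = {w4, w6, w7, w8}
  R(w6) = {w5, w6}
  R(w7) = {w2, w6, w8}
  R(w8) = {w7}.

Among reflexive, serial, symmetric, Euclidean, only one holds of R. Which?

serial

Reflexive: no — w4 is not related to itself.
Serial: yes — every world has a successor (e.g. w1 R w1).
Symmetric: no — w1 R w7 but not w7 R w1.
Euclidean: no — w3 R w6 and w3 R w8, but not w6 R w8.
Only serial holds.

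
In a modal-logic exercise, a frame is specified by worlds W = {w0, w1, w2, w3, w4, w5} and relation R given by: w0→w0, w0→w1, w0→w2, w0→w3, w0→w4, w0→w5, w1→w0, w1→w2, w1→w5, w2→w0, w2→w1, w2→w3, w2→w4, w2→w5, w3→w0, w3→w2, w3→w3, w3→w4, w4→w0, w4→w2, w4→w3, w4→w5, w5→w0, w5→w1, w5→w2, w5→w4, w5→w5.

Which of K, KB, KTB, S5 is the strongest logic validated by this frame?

Symmetric (axiom B): yes — every pair in R has its reverse in R.
Reflexive (axiom T): no — w1 is not related to itself.
Euclidean (axiom 5): no — w0 R w1 and w0 R w3, but not w1 R w3.
So F validates K, KB; KTB would additionally require R to be reflexive. The strongest is KB.

KB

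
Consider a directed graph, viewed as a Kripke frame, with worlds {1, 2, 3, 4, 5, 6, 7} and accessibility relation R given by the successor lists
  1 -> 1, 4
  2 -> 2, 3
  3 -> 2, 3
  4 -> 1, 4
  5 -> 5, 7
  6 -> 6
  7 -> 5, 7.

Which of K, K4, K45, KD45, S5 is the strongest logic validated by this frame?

S5

Transitive (axiom 4): yes — every two-step R-path is closed by a direct edge.
Euclidean (axiom 5): yes — any two successors of a common world are R-related.
Serial (axiom D): yes — every world has a successor (e.g. 1 R 1).
Reflexive (axiom T): yes — every world is R-related to itself.
So F validates K, K4, K45, KD45, S5. The strongest is S5.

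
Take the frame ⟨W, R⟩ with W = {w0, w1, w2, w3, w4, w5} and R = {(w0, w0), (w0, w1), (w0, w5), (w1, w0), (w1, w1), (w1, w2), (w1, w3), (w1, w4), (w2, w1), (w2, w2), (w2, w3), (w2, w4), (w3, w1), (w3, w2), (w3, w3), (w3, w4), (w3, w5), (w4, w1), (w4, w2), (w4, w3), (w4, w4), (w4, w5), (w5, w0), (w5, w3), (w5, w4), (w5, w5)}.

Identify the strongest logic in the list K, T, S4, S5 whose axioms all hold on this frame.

Reflexive (axiom T): yes — every world is R-related to itself.
Transitive (axiom 4): no — w0 R w1 and w1 R w2, but not w0 R w2.
Euclidean (axiom 5): no — w0 R w1 and w0 R w5, but not w1 R w5.
So F validates K, T; S4 would additionally require R to be transitive. The strongest is T.

T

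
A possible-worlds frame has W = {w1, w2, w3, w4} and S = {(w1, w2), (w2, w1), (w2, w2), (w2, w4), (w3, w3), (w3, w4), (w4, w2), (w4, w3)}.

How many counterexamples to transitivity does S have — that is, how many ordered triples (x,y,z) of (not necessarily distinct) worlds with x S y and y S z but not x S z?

7

Enumerating: (w1,w2,w1), (w1,w2,w4), (w2,w4,w3), (w3,w4,w2), (w4,w2,w1), (w4,w2,w4), (w4,w3,w4).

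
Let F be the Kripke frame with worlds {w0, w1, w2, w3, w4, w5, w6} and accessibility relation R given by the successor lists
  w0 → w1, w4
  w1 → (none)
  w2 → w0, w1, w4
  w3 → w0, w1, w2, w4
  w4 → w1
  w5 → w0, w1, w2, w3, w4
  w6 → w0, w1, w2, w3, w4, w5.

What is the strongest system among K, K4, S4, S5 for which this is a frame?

K4

Transitive (axiom 4): yes — every two-step R-path is closed by a direct edge.
Reflexive (axiom T): no — w0 is not related to itself.
Euclidean (axiom 5): no — w0 R w1 and w0 R w4, but not w1 R w4.
So F validates K, K4; S4 would additionally require R to be reflexive. The strongest is K4.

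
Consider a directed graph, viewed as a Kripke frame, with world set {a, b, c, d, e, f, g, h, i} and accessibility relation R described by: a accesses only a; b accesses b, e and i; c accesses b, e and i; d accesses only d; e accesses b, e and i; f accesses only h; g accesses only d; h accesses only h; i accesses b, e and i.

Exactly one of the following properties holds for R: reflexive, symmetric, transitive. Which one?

transitive

Reflexive: no — c is not related to itself.
Symmetric: no — c R b but not b R c.
Transitive: yes — every two-step R-path is closed by a direct edge.
Only transitive holds.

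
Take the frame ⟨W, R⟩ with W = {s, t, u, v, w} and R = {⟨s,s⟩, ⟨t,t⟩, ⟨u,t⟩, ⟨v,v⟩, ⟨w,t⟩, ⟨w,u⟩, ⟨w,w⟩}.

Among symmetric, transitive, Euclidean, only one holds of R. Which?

Symmetric: no — u R t but not t R u.
Transitive: yes — every two-step R-path is closed by a direct edge.
Euclidean: no — w R t and w R u, but not t R u.
Only transitive holds.

transitive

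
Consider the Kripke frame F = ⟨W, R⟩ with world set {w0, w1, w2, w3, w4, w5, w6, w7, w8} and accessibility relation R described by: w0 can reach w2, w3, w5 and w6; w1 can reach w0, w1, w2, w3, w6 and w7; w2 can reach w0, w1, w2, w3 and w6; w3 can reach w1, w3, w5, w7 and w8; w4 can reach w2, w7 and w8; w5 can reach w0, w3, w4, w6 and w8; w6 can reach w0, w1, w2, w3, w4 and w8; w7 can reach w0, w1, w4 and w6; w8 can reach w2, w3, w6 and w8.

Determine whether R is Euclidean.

Euclidean: no — w0 R w2 and w0 R w5, but not w2 R w5.

No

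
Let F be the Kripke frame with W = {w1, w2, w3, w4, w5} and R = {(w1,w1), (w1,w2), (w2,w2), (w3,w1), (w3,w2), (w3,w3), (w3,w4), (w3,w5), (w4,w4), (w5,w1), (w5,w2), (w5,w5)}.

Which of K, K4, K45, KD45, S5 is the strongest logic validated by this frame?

K4

Transitive (axiom 4): yes — every two-step R-path is closed by a direct edge.
Euclidean (axiom 5): no — w3 R w1 and w3 R w4, but not w1 R w4.
Serial (axiom D): yes — every world has a successor (e.g. w1 R w1).
Reflexive (axiom T): yes — every world is R-related to itself.
So F validates K, K4; K45 would additionally require R to be Euclidean. The strongest is K4.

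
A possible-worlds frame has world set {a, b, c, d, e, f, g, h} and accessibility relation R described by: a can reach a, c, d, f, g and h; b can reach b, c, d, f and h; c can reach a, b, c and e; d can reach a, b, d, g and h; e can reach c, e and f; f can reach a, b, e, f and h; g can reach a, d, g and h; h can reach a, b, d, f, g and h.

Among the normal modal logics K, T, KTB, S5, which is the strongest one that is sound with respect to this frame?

Reflexive (axiom T): yes — every world is R-related to itself.
Symmetric (axiom B): yes — every pair in R has its reverse in R.
Euclidean (axiom 5): no — a R c and a R d, but not c R d.
So F validates K, T, KTB; S5 would additionally require R to be Euclidean. The strongest is KTB.

KTB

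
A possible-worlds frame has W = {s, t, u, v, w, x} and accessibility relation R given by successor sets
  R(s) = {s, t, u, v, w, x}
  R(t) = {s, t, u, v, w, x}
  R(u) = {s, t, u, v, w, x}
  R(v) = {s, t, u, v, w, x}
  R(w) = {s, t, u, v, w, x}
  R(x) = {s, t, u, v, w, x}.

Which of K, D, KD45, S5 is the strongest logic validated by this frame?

S5

Serial (axiom D): yes — every world has a successor (e.g. s R s).
Euclidean (axiom 5): yes — any two successors of a common world are R-related.
Transitive (axiom 4): yes — every two-step R-path is closed by a direct edge.
Reflexive (axiom T): yes — every world is R-related to itself.
So F validates K, D, KD45, S5. The strongest is S5.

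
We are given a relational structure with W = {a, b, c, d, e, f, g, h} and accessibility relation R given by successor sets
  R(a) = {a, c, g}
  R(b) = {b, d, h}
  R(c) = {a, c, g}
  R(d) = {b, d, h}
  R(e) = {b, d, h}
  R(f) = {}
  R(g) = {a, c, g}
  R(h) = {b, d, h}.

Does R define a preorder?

No

Reflexive: no — e is not related to itself.
Transitive: yes — every two-step R-path is closed by a direct edge.
So R is not a preorder.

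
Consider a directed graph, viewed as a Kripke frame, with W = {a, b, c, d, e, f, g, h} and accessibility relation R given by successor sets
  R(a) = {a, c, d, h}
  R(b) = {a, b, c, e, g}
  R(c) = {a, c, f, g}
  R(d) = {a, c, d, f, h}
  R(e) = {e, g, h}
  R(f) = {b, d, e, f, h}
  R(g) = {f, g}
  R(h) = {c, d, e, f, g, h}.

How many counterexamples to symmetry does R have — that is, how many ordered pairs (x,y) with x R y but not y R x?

14

Enumerating: (a,h), (b,a), (b,c), (b,e), (b,g), (c,f), (c,g), (d,c), (e,g), (f,b), (f,e), (g,f), (h,c), (h,g).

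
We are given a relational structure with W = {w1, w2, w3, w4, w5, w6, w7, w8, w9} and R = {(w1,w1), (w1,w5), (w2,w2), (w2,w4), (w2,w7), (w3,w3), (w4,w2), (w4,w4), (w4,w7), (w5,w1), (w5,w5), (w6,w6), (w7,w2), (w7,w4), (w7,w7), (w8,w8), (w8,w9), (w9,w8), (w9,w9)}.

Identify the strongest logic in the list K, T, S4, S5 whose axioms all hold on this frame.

Reflexive (axiom T): yes — every world is R-related to itself.
Transitive (axiom 4): yes — every two-step R-path is closed by a direct edge.
Euclidean (axiom 5): yes — any two successors of a common world are R-related.
So F validates K, T, S4, S5. The strongest is S5.

S5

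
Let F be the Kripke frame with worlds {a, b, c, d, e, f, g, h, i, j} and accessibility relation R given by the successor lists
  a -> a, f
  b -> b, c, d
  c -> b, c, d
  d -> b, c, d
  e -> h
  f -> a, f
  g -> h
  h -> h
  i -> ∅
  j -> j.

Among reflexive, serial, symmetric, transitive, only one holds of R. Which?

Reflexive: no — e is not related to itself.
Serial: no — i has no R-successor.
Symmetric: no — e R h but not h R e.
Transitive: yes — every two-step R-path is closed by a direct edge.
Only transitive holds.

transitive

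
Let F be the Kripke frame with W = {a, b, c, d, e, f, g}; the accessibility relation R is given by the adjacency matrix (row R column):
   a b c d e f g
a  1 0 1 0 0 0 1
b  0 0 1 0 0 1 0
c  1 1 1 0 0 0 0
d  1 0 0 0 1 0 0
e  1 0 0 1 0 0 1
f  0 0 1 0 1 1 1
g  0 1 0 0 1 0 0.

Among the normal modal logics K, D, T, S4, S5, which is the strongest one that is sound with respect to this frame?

Serial (axiom D): yes — every world has a successor (e.g. a R a).
Reflexive (axiom T): no — b is not related to itself.
Transitive (axiom 4): no — a R c and c R b, but not a R b.
Euclidean (axiom 5): no — a R c and a R g, but not c R g.
So F validates K, D; T would additionally require R to be reflexive. The strongest is D.

D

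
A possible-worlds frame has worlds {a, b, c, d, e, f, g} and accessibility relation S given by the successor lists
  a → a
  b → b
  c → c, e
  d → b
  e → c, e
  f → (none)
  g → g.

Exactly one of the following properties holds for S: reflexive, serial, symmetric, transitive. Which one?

Reflexive: no — d is not related to itself.
Serial: no — f has no S-successor.
Symmetric: no — d S b but not b S d.
Transitive: yes — every two-step S-path is closed by a direct edge.
Only transitive holds.

transitive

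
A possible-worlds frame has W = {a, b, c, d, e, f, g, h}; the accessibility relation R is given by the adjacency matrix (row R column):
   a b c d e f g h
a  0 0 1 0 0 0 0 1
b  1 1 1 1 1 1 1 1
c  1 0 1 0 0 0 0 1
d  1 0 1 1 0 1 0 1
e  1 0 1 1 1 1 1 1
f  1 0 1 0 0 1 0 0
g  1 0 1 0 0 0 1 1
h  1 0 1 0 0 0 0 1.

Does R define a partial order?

Reflexive: no — a is not related to itself.
Transitive: no — f R a and a R h, but not f R h.
Antisymmetric: no — a R c and c R a with a ≠ c.
So R is not a partial order.

No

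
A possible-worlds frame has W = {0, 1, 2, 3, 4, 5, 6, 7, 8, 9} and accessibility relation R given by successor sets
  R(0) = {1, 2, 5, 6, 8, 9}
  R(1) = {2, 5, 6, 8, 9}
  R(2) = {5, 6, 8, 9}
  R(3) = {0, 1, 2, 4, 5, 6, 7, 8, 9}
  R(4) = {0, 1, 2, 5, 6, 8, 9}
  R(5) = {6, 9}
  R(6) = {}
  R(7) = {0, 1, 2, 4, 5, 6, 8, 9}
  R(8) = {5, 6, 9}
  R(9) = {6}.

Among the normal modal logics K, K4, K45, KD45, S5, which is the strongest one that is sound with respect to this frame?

Transitive (axiom 4): yes — every two-step R-path is closed by a direct edge.
Euclidean (axiom 5): no — 0 R 2 and 0 R 1, but not 2 R 1.
Serial (axiom D): no — 6 has no R-successor.
Reflexive (axiom T): no — 0 is not related to itself.
So F validates K, K4; K45 would additionally require R to be Euclidean. The strongest is K4.

K4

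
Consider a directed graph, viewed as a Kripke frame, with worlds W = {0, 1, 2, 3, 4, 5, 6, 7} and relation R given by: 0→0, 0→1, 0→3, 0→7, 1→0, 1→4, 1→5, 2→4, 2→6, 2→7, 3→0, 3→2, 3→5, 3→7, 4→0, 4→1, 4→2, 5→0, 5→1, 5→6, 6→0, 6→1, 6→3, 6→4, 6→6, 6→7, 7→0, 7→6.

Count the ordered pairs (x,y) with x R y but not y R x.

12

Enumerating: (2,6), (2,7), (3,2), (3,5), (3,7), (4,0), (5,0), (5,6), (6,0), (6,1), (6,3), (6,4).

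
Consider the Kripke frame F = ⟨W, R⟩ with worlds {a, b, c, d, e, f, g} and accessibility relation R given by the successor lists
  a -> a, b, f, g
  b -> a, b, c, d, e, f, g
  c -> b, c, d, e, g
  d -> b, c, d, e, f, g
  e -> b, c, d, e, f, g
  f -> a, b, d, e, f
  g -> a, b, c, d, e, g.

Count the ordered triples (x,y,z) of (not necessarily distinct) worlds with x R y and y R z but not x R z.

Enumerating: (a,b,c), (a,b,d), (a,b,e), (a,f,d), (a,f,e), (a,g,c), (a,g,d), (a,g,e), (c,b,a), (c,b,f), (c,d,f), (c,e,f), … and 18 more.
Total: 30.

30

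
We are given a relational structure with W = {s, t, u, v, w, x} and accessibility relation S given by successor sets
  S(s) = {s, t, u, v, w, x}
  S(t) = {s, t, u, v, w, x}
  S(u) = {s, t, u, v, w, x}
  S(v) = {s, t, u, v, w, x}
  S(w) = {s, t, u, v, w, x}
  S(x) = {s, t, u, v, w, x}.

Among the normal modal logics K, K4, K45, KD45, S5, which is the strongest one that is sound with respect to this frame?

S5

Transitive (axiom 4): yes — every two-step S-path is closed by a direct edge.
Euclidean (axiom 5): yes — any two successors of a common world are S-related.
Serial (axiom D): yes — every world has a successor (e.g. s S s).
Reflexive (axiom T): yes — every world is S-related to itself.
So F validates K, K4, K45, KD45, S5. The strongest is S5.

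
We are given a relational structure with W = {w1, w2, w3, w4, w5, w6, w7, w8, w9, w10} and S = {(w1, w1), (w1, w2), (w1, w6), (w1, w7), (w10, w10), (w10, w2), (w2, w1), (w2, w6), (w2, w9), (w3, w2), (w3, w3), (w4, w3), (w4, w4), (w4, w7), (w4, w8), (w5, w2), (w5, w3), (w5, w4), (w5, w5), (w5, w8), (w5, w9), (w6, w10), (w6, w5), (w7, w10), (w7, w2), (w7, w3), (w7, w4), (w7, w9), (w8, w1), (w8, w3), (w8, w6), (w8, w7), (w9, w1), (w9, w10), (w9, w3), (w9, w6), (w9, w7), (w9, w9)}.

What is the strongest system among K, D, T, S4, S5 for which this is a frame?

Serial (axiom D): yes — every world has a successor (e.g. w1 S w1).
Reflexive (axiom T): no — w2 is not related to itself.
Transitive (axiom 4): no — w1 S w2 and w2 S w9, but not w1 S w9.
Euclidean (axiom 5): no — w1 S w2 and w1 S w7, but not w2 S w7.
So F validates K, D; T would additionally require S to be reflexive. The strongest is D.

D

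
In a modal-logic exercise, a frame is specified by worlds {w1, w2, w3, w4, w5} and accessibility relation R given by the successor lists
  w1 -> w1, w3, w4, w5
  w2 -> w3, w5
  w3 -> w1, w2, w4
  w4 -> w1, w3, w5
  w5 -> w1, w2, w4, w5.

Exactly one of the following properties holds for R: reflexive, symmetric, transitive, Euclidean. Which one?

symmetric

Reflexive: no — w2 is not related to itself.
Symmetric: yes — every pair in R has its reverse in R.
Transitive: no — w1 R w3 and w3 R w2, but not w1 R w2.
Euclidean: no — w1 R w3 and w1 R w5, but not w3 R w5.
Only symmetric holds.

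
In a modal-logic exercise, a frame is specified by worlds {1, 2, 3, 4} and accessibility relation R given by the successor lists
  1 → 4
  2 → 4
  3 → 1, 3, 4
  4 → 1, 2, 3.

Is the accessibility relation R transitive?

No

Transitive: no — 1 R 4 and 4 R 2, but not 1 R 2.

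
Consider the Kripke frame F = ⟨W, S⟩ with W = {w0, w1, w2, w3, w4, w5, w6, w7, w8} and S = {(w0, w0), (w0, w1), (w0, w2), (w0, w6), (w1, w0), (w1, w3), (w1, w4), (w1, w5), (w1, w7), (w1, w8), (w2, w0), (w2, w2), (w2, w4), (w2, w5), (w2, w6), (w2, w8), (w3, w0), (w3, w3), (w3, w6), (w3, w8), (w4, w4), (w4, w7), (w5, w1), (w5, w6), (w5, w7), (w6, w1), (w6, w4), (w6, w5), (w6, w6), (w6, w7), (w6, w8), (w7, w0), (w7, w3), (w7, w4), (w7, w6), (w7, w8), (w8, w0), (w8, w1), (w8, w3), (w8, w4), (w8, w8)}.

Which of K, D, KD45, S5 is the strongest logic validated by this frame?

D

Serial (axiom D): yes — every world has a successor (e.g. w0 S w0).
Euclidean (axiom 5): no — w0 S w1 and w0 S w2, but not w1 S w2.
Transitive (axiom 4): no — w0 S w1 and w1 S w3, but not w0 S w3.
Reflexive (axiom T): no — w1 is not related to itself.
So F validates K, D; KD45 would additionally require S to be Euclidean and transitive. The strongest is D.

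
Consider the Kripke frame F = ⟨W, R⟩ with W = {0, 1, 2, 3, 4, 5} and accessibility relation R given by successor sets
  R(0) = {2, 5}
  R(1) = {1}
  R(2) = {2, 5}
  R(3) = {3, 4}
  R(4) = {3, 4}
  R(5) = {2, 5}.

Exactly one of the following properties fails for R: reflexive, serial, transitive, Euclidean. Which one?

Reflexive: no — 0 is not related to itself.
Serial: yes — every world has a successor (e.g. 0 R 2).
Transitive: yes — every two-step R-path is closed by a direct edge.
Euclidean: yes — any two successors of a common world are R-related.
Only reflexive fails.

reflexive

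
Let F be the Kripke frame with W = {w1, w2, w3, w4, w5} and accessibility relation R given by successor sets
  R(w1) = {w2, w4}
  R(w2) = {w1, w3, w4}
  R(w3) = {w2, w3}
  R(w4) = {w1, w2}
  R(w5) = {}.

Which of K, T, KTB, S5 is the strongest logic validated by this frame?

Reflexive (axiom T): no — w1 is not related to itself.
Symmetric (axiom B): yes — every pair in R has its reverse in R.
Euclidean (axiom 5): no — w2 R w1 and w2 R w3, but not w1 R w3.
So F validates K; T would additionally require R to be reflexive. The strongest is K.

K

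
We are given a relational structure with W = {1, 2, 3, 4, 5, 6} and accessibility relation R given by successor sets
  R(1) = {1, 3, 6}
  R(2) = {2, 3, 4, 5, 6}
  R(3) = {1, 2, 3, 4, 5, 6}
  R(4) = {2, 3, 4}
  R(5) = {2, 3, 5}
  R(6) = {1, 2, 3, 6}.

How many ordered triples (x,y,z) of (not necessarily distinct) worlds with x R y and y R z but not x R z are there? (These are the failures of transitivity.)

20

Enumerating: (1,3,2), (1,3,4), (1,3,5), (1,6,2), (2,3,1), (2,6,1), (4,2,5), (4,2,6), (4,3,1), (4,3,5), (4,3,6), (5,2,4), … and 8 more.
Total: 20.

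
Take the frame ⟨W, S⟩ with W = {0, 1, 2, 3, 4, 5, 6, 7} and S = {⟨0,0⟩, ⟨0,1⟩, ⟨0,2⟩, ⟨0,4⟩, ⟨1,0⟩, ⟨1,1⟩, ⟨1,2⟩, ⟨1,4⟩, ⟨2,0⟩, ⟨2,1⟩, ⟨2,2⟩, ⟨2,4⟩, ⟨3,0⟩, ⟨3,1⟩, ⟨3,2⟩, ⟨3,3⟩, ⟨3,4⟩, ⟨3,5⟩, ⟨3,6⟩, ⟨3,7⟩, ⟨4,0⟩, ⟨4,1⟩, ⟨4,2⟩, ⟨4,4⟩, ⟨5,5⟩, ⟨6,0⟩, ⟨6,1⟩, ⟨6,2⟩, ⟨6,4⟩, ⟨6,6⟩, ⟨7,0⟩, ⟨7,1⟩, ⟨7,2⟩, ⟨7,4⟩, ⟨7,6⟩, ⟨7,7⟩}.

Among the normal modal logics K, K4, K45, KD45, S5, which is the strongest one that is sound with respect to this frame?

K4

Transitive (axiom 4): yes — every two-step S-path is closed by a direct edge.
Euclidean (axiom 5): no — 3 S 0 and 3 S 5, but not 0 S 5.
Serial (axiom D): yes — every world has a successor (e.g. 0 S 0).
Reflexive (axiom T): yes — every world is S-related to itself.
So F validates K, K4; K45 would additionally require S to be Euclidean. The strongest is K4.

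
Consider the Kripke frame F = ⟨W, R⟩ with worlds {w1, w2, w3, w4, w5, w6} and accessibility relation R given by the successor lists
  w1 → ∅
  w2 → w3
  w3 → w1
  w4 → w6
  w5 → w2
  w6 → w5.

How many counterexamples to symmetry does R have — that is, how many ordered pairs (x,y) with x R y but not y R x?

Enumerating: (w2,w3), (w3,w1), (w4,w6), (w5,w2), (w6,w5).

5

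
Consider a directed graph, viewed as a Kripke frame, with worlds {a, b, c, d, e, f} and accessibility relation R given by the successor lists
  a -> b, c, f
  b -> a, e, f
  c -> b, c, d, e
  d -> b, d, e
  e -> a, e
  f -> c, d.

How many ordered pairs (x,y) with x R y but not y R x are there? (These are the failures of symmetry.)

12

Enumerating: (a,c), (a,f), (b,e), (b,f), (c,b), (c,d), (c,e), (d,b), (d,e), (e,a), (f,c), (f,d).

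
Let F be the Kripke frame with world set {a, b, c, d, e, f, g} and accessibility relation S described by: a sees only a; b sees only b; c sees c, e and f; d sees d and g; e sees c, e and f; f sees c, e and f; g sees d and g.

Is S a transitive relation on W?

Transitive: yes — every two-step S-path is closed by a direct edge.

Yes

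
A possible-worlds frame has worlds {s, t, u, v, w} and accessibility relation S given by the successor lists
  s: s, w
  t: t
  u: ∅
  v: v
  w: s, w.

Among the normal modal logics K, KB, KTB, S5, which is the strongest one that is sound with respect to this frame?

KB

Symmetric (axiom B): yes — every pair in S has its reverse in S.
Reflexive (axiom T): no — u is not related to itself.
Euclidean (axiom 5): yes — any two successors of a common world are S-related.
So F validates K, KB; KTB would additionally require S to be reflexive. The strongest is KB.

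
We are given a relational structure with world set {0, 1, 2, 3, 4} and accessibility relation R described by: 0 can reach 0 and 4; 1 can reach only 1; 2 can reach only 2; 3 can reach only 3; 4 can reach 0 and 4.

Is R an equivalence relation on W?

Reflexive: yes — every world is R-related to itself.
Symmetric: yes — every pair in R has its reverse in R.
Transitive: yes — every two-step R-path is closed by a direct edge.
So R is an equivalence relation.

Yes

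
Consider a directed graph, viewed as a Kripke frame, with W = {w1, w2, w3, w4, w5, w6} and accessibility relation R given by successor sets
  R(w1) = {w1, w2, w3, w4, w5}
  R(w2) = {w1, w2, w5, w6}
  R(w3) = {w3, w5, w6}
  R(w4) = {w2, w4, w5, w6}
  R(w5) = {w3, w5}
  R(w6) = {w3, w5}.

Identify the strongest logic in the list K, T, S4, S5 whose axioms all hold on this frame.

Reflexive (axiom T): no — w6 is not related to itself.
Transitive (axiom 4): no — w1 R w2 and w2 R w6, but not w1 R w6.
Euclidean (axiom 5): no — w1 R w2 and w1 R w3, but not w2 R w3.
So F validates K; T would additionally require R to be reflexive. The strongest is K.

K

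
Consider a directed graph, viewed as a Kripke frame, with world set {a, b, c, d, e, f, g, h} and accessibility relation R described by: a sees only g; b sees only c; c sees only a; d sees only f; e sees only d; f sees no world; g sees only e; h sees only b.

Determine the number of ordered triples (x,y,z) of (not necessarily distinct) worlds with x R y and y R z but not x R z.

6

Enumerating: (a,g,e), (b,c,a), (c,a,g), (e,d,f), (g,e,d), (h,b,c).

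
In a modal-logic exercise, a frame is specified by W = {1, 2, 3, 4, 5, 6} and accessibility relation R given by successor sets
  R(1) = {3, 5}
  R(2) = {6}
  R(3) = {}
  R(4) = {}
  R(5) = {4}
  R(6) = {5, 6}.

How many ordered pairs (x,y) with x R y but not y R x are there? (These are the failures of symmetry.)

Enumerating: (1,3), (1,5), (2,6), (5,4), (6,5).

5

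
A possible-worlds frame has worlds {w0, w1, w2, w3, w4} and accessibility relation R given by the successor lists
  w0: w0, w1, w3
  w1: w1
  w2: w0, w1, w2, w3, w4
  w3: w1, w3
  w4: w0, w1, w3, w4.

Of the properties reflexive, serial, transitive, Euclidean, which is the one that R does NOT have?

Reflexive: yes — every world is R-related to itself.
Serial: yes — every world has a successor (e.g. w0 R w0).
Transitive: yes — every two-step R-path is closed by a direct edge.
Euclidean: no — w0 R w1 and w0 R w3, but not w1 R w3.
Only Euclidean fails.

Euclidean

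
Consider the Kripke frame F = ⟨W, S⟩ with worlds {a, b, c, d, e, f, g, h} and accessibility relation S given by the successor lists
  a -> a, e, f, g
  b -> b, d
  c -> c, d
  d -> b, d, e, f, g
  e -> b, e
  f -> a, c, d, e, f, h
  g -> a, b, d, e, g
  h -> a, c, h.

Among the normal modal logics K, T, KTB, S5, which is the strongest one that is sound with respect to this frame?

T

Reflexive (axiom T): yes — every world is S-related to itself.
Symmetric (axiom B): no — a S e but not e S a.
Euclidean (axiom 5): no — a S e and a S f, but not e S f.
So F validates K, T; KTB would additionally require S to be symmetric. The strongest is T.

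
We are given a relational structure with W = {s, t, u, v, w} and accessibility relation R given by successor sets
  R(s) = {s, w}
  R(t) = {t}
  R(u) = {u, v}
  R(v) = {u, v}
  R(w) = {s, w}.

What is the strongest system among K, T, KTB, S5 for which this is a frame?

Reflexive (axiom T): yes — every world is R-related to itself.
Symmetric (axiom B): yes — every pair in R has its reverse in R.
Euclidean (axiom 5): yes — any two successors of a common world are R-related.
So F validates K, T, KTB, S5. The strongest is S5.

S5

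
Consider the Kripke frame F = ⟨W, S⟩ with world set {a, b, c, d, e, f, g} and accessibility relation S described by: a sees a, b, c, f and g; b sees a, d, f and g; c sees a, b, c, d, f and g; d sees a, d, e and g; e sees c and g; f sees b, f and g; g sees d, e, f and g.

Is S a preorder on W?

No

Reflexive: no — b is not related to itself.
Transitive: no — a S b and b S d, but not a S d.
So S is not a preorder.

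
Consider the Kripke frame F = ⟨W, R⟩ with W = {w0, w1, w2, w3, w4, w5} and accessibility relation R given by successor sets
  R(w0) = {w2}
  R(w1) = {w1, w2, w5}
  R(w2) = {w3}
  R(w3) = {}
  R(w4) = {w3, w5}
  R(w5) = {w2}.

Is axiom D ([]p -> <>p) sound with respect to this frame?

No

The schema D characterises exactly the serial frames.
Serial: no — w3 has no R-successor.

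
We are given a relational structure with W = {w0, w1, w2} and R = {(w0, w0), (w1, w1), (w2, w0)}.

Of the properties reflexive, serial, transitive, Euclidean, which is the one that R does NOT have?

reflexive

Reflexive: no — w2 is not related to itself.
Serial: yes — every world has a successor (e.g. w0 R w0).
Transitive: yes — every two-step R-path is closed by a direct edge.
Euclidean: yes — any two successors of a common world are R-related.
Only reflexive fails.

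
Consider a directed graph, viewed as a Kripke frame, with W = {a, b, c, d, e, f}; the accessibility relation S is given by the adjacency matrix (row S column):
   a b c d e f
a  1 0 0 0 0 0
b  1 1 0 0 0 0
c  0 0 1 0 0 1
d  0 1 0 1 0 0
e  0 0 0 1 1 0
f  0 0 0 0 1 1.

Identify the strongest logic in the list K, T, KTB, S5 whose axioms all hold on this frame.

Reflexive (axiom T): yes — every world is S-related to itself.
Symmetric (axiom B): no — b S a but not a S b.
Euclidean (axiom 5): no — b S a and b S b, but not a S b.
So F validates K, T; KTB would additionally require S to be symmetric. The strongest is T.

T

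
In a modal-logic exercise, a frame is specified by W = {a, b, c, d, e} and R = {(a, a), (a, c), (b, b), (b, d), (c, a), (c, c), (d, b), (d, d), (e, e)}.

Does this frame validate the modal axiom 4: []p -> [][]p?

Axiom 4 corresponds to the accessibility relation being transitive.
Transitive: yes — every two-step R-path is closed by a direct edge.

Yes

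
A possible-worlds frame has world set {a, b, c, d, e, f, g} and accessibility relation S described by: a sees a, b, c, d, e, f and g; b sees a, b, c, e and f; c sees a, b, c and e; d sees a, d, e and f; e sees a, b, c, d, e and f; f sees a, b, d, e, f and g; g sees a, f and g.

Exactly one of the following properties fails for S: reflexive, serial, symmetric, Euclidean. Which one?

Reflexive: yes — every world is S-related to itself.
Serial: yes — every world has a successor (e.g. a S a).
Symmetric: yes — every pair in S has its reverse in S.
Euclidean: no — a S b and a S d, but not b S d.
Only Euclidean fails.

Euclidean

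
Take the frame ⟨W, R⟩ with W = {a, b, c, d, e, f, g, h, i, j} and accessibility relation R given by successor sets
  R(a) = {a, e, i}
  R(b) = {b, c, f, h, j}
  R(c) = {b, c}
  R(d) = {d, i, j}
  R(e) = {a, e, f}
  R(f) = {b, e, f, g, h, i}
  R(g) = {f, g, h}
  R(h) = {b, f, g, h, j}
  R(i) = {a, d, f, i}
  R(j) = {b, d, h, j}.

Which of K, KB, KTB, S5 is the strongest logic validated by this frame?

KTB

Symmetric (axiom B): yes — every pair in R has its reverse in R.
Reflexive (axiom T): yes — every world is R-related to itself.
Euclidean (axiom 5): no — a R e and a R i, but not e R i.
So F validates K, KB, KTB; S5 would additionally require R to be Euclidean. The strongest is KTB.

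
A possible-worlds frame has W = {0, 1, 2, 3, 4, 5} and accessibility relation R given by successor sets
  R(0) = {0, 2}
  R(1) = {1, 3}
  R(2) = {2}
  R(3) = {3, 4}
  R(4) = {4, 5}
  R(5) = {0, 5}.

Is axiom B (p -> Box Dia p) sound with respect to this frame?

No

By correspondence theory, B is valid on a frame iff R is symmetric.
Symmetric: no — 0 R 2 but not 2 R 0.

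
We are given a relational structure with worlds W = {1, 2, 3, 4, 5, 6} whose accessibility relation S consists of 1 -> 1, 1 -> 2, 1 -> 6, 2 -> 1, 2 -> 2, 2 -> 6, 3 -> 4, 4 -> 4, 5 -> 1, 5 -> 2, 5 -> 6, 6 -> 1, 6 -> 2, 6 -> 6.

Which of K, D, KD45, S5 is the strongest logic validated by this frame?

KD45

Serial (axiom D): yes — every world has a successor (e.g. 1 S 1).
Euclidean (axiom 5): yes — any two successors of a common world are S-related.
Transitive (axiom 4): yes — every two-step S-path is closed by a direct edge.
Reflexive (axiom T): no — 3 is not related to itself.
So F validates K, D, KD45; S5 would additionally require S to be reflexive. The strongest is KD45.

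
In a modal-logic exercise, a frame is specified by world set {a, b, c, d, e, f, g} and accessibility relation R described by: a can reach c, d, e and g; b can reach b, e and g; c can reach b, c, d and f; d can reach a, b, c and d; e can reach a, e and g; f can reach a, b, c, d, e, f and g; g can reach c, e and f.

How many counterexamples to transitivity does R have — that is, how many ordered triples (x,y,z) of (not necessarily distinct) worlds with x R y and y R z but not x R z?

Enumerating: (a,c,b), (a,c,f), (a,d,a), (a,d,b), (a,e,a), (a,g,f), (b,e,a), (b,g,c), (b,g,f), (c,b,e), (c,b,g), (c,d,a), … and 20 more.
Total: 32.

32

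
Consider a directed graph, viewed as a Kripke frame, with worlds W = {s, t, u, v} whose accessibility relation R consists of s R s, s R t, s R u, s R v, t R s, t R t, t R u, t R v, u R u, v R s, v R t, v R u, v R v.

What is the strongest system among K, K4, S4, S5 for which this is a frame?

S4

Transitive (axiom 4): yes — every two-step R-path is closed by a direct edge.
Reflexive (axiom T): yes — every world is R-related to itself.
Euclidean (axiom 5): no — s R u and s R t, but not u R t.
So F validates K, K4, S4; S5 would additionally require R to be Euclidean. The strongest is S4.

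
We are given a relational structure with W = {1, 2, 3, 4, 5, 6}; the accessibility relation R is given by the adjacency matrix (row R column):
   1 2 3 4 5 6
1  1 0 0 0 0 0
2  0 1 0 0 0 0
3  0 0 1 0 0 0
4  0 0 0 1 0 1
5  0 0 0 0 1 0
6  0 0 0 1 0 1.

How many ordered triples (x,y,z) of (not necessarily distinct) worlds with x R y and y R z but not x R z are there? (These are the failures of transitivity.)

0

R is transitive; there are no such tuples.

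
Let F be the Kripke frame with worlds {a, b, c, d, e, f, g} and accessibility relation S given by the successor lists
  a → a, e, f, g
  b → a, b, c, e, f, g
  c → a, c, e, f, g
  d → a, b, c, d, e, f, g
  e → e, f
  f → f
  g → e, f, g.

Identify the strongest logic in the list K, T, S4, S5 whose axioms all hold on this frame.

S4

Reflexive (axiom T): yes — every world is S-related to itself.
Transitive (axiom 4): yes — every two-step S-path is closed by a direct edge.
Euclidean (axiom 5): no — a S e and a S g, but not e S g.
So F validates K, T, S4; S5 would additionally require S to be Euclidean. The strongest is S4.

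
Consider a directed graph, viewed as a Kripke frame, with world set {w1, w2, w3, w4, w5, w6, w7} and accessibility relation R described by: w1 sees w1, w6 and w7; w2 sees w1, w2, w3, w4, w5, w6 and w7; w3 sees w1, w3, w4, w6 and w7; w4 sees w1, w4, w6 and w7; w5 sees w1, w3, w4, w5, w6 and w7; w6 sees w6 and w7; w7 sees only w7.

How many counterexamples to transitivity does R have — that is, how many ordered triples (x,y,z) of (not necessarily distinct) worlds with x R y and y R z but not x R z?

0

R is transitive; there are no such tuples.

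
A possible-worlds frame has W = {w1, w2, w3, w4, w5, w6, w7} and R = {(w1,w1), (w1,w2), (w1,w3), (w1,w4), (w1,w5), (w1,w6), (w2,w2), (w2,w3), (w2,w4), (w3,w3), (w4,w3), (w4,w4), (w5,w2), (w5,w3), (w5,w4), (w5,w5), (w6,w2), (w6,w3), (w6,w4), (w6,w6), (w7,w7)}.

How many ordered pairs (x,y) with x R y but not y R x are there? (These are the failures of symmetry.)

Enumerating: (w1,w2), (w1,w3), (w1,w4), (w1,w5), (w1,w6), (w2,w3), (w2,w4), (w4,w3), (w5,w2), (w5,w3), (w5,w4), (w6,w2), (w6,w3), (w6,w4).

14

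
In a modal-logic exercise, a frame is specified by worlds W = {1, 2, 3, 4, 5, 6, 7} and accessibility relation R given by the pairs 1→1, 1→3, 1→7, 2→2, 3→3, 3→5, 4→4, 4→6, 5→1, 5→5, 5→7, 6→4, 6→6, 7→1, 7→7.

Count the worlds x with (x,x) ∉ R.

0

R is reflexive; there are no such worlds.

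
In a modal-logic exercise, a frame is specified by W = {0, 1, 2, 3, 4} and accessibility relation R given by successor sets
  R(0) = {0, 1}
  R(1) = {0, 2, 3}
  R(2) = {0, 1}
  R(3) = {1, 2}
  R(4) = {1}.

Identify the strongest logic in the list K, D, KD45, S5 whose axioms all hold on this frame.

D

Serial (axiom D): yes — every world has a successor (e.g. 0 R 0).
Euclidean (axiom 5): no — 1 R 0 and 1 R 2, but not 0 R 2.
Transitive (axiom 4): no — 0 R 1 and 1 R 2, but not 0 R 2.
Reflexive (axiom T): no — 1 is not related to itself.
So F validates K, D; KD45 would additionally require R to be Euclidean and transitive. The strongest is D.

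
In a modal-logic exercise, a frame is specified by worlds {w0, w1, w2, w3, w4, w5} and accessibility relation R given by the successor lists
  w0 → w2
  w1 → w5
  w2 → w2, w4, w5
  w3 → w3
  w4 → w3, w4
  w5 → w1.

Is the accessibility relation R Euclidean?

No

Euclidean: no — w2 R w4 and w2 R w5, but not w4 R w5.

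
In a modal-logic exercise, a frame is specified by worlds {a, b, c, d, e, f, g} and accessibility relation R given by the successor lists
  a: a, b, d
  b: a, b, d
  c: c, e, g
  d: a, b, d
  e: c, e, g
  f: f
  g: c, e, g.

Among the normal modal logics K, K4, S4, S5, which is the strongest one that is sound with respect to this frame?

Transitive (axiom 4): yes — every two-step R-path is closed by a direct edge.
Reflexive (axiom T): yes — every world is R-related to itself.
Euclidean (axiom 5): yes — any two successors of a common world are R-related.
So F validates K, K4, S4, S5. The strongest is S5.

S5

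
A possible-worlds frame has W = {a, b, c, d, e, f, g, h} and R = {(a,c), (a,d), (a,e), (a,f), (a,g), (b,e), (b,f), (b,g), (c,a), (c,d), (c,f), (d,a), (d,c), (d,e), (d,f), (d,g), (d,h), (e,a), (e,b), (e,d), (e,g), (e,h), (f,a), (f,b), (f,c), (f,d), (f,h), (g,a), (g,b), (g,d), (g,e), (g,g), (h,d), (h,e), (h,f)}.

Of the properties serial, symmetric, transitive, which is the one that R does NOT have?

transitive

Serial: yes — every world has a successor (e.g. a R c).
Symmetric: yes — every pair in R has its reverse in R.
Transitive: no — a R d and d R h, but not a R h.
Only transitive fails.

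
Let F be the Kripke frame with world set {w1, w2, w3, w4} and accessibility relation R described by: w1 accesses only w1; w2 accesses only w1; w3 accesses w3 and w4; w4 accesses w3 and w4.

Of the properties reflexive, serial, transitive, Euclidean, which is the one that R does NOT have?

reflexive

Reflexive: no — w2 is not related to itself.
Serial: yes — every world has a successor (e.g. w1 R w1).
Transitive: yes — every two-step R-path is closed by a direct edge.
Euclidean: yes — any two successors of a common world are R-related.
Only reflexive fails.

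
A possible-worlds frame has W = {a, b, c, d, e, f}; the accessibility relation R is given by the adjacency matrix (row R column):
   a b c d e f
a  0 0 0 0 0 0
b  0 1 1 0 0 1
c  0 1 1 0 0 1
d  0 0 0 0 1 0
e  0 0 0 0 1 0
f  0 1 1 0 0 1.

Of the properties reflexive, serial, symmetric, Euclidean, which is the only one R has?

Reflexive: no — a is not related to itself.
Serial: no — a has no R-successor.
Symmetric: no — d R e but not e R d.
Euclidean: yes — any two successors of a common world are R-related.
Only Euclidean holds.

Euclidean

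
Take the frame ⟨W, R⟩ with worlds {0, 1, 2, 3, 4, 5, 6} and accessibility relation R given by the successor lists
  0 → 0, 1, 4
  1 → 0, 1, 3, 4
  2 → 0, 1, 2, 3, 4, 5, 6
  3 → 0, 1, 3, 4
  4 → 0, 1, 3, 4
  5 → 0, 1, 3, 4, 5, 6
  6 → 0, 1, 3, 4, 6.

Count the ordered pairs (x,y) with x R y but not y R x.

Enumerating: (2,0), (2,1), (2,3), (2,4), (2,5), (2,6), (3,0), (5,0), (5,1), (5,3), (5,4), (5,6), (6,0), (6,1), (6,3), (6,4).

16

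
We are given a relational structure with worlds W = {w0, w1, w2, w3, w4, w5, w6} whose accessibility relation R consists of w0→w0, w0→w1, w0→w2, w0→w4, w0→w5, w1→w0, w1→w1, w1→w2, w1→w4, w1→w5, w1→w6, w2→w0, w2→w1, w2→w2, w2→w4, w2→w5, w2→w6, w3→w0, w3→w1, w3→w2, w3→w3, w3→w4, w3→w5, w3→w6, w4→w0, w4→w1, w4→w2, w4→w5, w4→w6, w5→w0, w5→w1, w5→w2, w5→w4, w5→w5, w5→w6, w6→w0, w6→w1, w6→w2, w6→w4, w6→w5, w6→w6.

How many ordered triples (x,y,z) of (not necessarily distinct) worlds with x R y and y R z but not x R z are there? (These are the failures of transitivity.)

9

Enumerating: (w0,w1,w6), (w0,w2,w6), (w0,w4,w6), (w0,w5,w6), (w4,w0,w4), (w4,w1,w4), (w4,w2,w4), (w4,w5,w4), (w4,w6,w4).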